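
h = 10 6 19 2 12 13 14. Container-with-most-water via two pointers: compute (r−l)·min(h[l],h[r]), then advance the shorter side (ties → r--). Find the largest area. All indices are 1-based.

max area = 60

l=1 r=7: min(10,14)*6=60 best=60 *, l++
l=2 r=7: min(6,14)*5=30 best=60, l++
l=3 r=7: min(19,14)*4=56 best=60, r--
l=3 r=6: min(19,13)*3=39 best=60, r--
l=3 r=5: min(19,12)*2=24 best=60, r--
l=3 r=4: min(19,2)*1=2 best=60, r--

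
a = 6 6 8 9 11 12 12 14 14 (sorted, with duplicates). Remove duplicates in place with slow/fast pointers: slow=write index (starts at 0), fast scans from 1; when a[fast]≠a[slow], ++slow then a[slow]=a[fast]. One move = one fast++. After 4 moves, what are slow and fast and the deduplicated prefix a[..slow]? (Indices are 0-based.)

slow=3, fast=5, prefix=[6, 8, 9, 11]

slow=0 fast=1: a[fast]=6=a[slow] dup, fast++
slow=0 fast=2: a[fast]=8≠a[slow]=6 write a[1]=8, slow++,fast++
slow=1 fast=3: a[fast]=9≠a[slow]=8 write a[2]=9, slow++,fast++
slow=2 fast=4: a[fast]=11≠a[slow]=9 write a[3]=11, slow++,fast++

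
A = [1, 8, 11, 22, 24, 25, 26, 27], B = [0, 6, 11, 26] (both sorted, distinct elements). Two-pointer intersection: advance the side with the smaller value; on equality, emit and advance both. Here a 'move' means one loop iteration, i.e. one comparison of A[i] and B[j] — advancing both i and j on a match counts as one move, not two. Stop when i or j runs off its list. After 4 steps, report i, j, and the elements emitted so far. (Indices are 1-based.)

i=1 j=1: 1>0, j++
i=1 j=2: 1<6, i++
i=2 j=2: 8>6, j++
i=2 j=3: 8<11, i++

i=3, j=3, emitted=[]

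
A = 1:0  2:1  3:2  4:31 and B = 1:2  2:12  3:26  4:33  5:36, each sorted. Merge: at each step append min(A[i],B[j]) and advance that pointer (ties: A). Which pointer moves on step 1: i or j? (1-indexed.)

[i=1,j=1] A[i]=0<=B[j]=2 take 0 → i++

i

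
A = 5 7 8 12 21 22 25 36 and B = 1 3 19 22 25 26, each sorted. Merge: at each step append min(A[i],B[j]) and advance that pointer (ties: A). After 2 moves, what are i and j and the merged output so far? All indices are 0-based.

i=0, j=2, merged so far=[1, 3]

i=0 j=0: A[i]=5>B[j]=1 take 1, j++
i=0 j=1: A[i]=5>B[j]=3 take 3, j++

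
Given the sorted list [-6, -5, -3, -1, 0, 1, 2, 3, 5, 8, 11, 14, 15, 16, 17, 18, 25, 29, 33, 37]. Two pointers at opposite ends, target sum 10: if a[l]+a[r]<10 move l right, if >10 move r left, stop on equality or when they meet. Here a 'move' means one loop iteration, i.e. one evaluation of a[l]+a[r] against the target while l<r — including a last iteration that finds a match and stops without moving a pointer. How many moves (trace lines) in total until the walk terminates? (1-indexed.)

7 moves

l=1 r=20: -6+37=31 >10, r--
l=1 r=19: -6+33=27 >10, r--
l=1 r=18: -6+29=23 >10, r--
l=1 r=17: -6+25=19 >10, r--
l=1 r=16: -6+18=12 >10, r--
l=1 r=15: -6+17=11 >10, r--
l=1 r=14: -6+16=10, found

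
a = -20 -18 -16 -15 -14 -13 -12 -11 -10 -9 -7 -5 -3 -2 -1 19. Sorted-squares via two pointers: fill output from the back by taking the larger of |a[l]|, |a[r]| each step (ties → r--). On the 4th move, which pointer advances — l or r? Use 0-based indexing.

l

l=0 r=15: |-20|>|19| out[15]=400, l++
l=1 r=15: |-18|<=|19| out[14]=361, r--
l=1 r=14: |-18|>|-1| out[13]=324, l++
l=2 r=14: |-16|>|-1| out[12]=256, l++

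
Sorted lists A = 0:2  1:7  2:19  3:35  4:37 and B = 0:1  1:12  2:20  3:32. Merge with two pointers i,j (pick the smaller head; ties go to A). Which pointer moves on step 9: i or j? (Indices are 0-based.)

i

i=0 j=0: A[i]=2>B[j]=1 take 1, j++
i=0 j=1: A[i]=2<=B[j]=12 take 2, i++
i=1 j=1: A[i]=7<=B[j]=12 take 7, i++
i=2 j=1: A[i]=19>B[j]=12 take 12, j++
i=2 j=2: A[i]=19<=B[j]=20 take 19, i++
i=3 j=2: A[i]=35>B[j]=20 take 20, j++
i=3 j=3: A[i]=35>B[j]=32 take 32, j++
i=3 j=4: B done, take A[i]=35, i++
i=4 j=4: B done, take A[i]=37, i++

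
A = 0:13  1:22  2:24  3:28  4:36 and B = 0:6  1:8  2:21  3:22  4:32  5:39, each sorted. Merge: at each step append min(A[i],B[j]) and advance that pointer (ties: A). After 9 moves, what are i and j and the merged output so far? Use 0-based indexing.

i=0 j=0: A[i]=13>B[j]=6 take 6, j++
i=0 j=1: A[i]=13>B[j]=8 take 8, j++
i=0 j=2: A[i]=13<=B[j]=21 take 13, i++
i=1 j=2: A[i]=22>B[j]=21 take 21, j++
i=1 j=3: A[i]=22<=B[j]=22 take 22, i++
i=2 j=3: A[i]=24>B[j]=22 take 22, j++
i=2 j=4: A[i]=24<=B[j]=32 take 24, i++
i=3 j=4: A[i]=28<=B[j]=32 take 28, i++
i=4 j=4: A[i]=36>B[j]=32 take 32, j++

i=4, j=5, merged so far=[6, 8, 13, 21, 22, 22, 24, 28, 32]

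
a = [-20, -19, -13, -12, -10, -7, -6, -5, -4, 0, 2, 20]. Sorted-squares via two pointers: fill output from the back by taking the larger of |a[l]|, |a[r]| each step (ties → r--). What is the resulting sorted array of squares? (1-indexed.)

[1,12] |-20|<=|20| out[12]=400 → r--
[1,11] |-20|>|2| out[11]=400 → l++
[2,11] |-19|>|2| out[10]=361 → l++
[3,11] |-13|>|2| out[9]=169 → l++
[4,11] |-12|>|2| out[8]=144 → l++
[5,11] |-10|>|2| out[7]=100 → l++
[6,11] |-7|>|2| out[6]=49 → l++
[7,11] |-6|>|2| out[5]=36 → l++
[8,11] |-5|>|2| out[4]=25 → l++
[9,11] |-4|>|2| out[3]=16 → l++
[10,11] |0|<=|2| out[2]=4 → r--
[10,10] |0|<=|0| out[1]=0 → r--

[0, 4, 16, 25, 36, 49, 100, 144, 169, 361, 400, 400]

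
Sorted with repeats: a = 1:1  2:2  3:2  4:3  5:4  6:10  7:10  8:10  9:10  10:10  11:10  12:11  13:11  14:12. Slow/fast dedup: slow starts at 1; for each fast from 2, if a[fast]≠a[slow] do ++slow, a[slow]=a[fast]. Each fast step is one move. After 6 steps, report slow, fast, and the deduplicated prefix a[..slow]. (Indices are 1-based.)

slow=1 fast=2: a[fast]=2≠a[slow]=1 write a[2]=2, slow++,fast++
slow=2 fast=3: a[fast]=2=a[slow] dup, fast++
slow=2 fast=4: a[fast]=3≠a[slow]=2 write a[3]=3, slow++,fast++
slow=3 fast=5: a[fast]=4≠a[slow]=3 write a[4]=4, slow++,fast++
slow=4 fast=6: a[fast]=10≠a[slow]=4 write a[5]=10, slow++,fast++
slow=5 fast=7: a[fast]=10=a[slow] dup, fast++

slow=5, fast=8, prefix=[1, 2, 3, 4, 10]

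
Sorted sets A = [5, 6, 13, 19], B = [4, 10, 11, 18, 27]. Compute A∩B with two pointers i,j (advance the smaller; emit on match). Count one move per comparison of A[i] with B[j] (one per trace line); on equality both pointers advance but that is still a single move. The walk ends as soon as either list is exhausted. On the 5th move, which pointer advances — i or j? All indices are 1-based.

j

[i=1,j=1] 5>4 → j++
[i=1,j=2] 5<10 → i++
[i=2,j=2] 6<10 → i++
[i=3,j=2] 13>10 → j++
[i=3,j=3] 13>11 → j++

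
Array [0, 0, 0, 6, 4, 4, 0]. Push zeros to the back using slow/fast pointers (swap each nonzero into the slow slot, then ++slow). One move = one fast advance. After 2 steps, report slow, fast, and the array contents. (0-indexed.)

slow=0, fast=2, a=[0, 0, 0, 6, 4, 4, 0]

(s=0,f=0) a[fast]=0 → fast++
(s=0,f=1) a[fast]=0 → fast++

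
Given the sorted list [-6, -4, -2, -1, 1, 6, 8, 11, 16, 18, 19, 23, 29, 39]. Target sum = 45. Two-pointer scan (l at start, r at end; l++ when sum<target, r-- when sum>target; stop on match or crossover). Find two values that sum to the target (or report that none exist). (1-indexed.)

l=1 r=14: -6+39=33 <45, l++
l=2 r=14: -4+39=35 <45, l++
l=3 r=14: -2+39=37 <45, l++
l=4 r=14: -1+39=38 <45, l++
l=5 r=14: 1+39=40 <45, l++
l=6 r=14: 6+39=45, found

(6, 39)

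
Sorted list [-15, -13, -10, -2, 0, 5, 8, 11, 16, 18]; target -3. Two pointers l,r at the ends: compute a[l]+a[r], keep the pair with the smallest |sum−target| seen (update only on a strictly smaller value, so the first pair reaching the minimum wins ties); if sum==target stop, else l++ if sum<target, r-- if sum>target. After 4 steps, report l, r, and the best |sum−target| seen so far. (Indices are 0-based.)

[0,9] -15+18=3 d=6 * → r--
[0,8] -15+16=1 d=4 * → r--
[0,7] -15+11=-4 d=1 * → l++
[1,7] -13+11=-2 d=1 → r--

l=1, r=6, best |Δ|=1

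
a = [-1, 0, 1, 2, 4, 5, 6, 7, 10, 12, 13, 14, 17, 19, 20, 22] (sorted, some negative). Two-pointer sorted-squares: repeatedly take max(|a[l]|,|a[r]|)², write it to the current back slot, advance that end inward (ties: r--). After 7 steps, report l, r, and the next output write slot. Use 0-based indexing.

[0,15] |-1|<=|22| out[15]=484 → r--
[0,14] |-1|<=|20| out[14]=400 → r--
[0,13] |-1|<=|19| out[13]=361 → r--
[0,12] |-1|<=|17| out[12]=289 → r--
[0,11] |-1|<=|14| out[11]=196 → r--
[0,10] |-1|<=|13| out[10]=169 → r--
[0,9] |-1|<=|12| out[9]=144 → r--

l=0, r=8, next write slot=8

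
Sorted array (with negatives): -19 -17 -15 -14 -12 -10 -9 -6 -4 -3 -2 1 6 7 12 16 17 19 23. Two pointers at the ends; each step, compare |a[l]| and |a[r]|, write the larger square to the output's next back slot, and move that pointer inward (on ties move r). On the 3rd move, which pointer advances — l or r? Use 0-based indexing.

l=0 r=18: |-19|<=|23| out[18]=529, r--
l=0 r=17: |-19|<=|19| out[17]=361, r--
l=0 r=16: |-19|>|17| out[16]=361, l++

l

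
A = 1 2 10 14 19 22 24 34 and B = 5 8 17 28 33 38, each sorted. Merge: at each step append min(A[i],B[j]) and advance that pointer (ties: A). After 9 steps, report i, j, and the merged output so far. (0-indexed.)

i=6, j=3, merged so far=[1, 2, 5, 8, 10, 14, 17, 19, 22]

i=0 j=0: A[i]=1<=B[j]=5 take 1, i++
i=1 j=0: A[i]=2<=B[j]=5 take 2, i++
i=2 j=0: A[i]=10>B[j]=5 take 5, j++
i=2 j=1: A[i]=10>B[j]=8 take 8, j++
i=2 j=2: A[i]=10<=B[j]=17 take 10, i++
i=3 j=2: A[i]=14<=B[j]=17 take 14, i++
i=4 j=2: A[i]=19>B[j]=17 take 17, j++
i=4 j=3: A[i]=19<=B[j]=28 take 19, i++
i=5 j=3: A[i]=22<=B[j]=28 take 22, i++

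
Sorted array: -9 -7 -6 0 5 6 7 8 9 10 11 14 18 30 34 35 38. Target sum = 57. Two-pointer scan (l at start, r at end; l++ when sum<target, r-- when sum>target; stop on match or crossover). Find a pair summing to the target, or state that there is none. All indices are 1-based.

[1,17] -9+38=29 <57 → l++
[2,17] -7+38=31 <57 → l++
[3,17] -6+38=32 <57 → l++
[4,17] 0+38=38 <57 → l++
[5,17] 5+38=43 <57 → l++
[6,17] 6+38=44 <57 → l++
[7,17] 7+38=45 <57 → l++
[8,17] 8+38=46 <57 → l++
[9,17] 9+38=47 <57 → l++
[10,17] 10+38=48 <57 → l++
[11,17] 11+38=49 <57 → l++
[12,17] 14+38=52 <57 → l++
[13,17] 18+38=56 <57 → l++
[14,17] 30+38=68 >57 → r--
[14,16] 30+35=65 >57 → r--
[14,15] 30+34=64 >57 → r--

no pair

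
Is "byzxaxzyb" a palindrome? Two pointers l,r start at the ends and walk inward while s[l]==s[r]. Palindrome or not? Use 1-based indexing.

l=1 r=9: 'b'=='b', l++,r--
l=2 r=8: 'y'=='y', l++,r--
l=3 r=7: 'z'=='z', l++,r--
l=4 r=6: 'x'=='x', l++,r--

palindrome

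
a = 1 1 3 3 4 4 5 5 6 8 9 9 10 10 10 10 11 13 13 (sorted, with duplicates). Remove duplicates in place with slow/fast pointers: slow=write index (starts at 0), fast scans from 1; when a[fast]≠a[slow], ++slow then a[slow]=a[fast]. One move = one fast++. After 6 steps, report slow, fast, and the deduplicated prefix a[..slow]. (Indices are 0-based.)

slow=3, fast=7, prefix=[1, 3, 4, 5]

(s=0,f=1) a[fast]=1=a[slow] dup → fast++
(s=0,f=2) a[fast]=3≠a[slow]=1 write a[1]=3 → slow++,fast++
(s=1,f=3) a[fast]=3=a[slow] dup → fast++
(s=1,f=4) a[fast]=4≠a[slow]=3 write a[2]=4 → slow++,fast++
(s=2,f=5) a[fast]=4=a[slow] dup → fast++
(s=2,f=6) a[fast]=5≠a[slow]=4 write a[3]=5 → slow++,fast++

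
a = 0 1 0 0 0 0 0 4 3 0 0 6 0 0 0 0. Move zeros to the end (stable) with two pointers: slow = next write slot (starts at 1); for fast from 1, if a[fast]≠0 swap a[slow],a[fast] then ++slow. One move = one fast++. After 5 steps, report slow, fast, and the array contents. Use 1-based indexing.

slow=2, fast=6, a=[1, 0, 0, 0, 0, 0, 0, 4, 3, 0, 0, 6, 0, 0, 0, 0]

(s=1,f=1) a[fast]=0 → fast++
(s=1,f=2) a[fast]=1≠0 swap→a[1]=1 → slow++,fast++
(s=2,f=3) a[fast]=0 → fast++
(s=2,f=4) a[fast]=0 → fast++
(s=2,f=5) a[fast]=0 → fast++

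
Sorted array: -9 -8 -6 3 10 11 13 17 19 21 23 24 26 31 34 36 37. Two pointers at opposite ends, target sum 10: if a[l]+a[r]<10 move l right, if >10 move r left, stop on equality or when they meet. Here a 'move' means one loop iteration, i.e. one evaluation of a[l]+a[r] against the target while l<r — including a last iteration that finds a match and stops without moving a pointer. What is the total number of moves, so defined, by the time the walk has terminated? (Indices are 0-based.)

[0,16] -9+37=28 >10 → r--
[0,15] -9+36=27 >10 → r--
[0,14] -9+34=25 >10 → r--
[0,13] -9+31=22 >10 → r--
[0,12] -9+26=17 >10 → r--
[0,11] -9+24=15 >10 → r--
[0,10] -9+23=14 >10 → r--
[0,9] -9+21=12 >10 → r--
[0,8] -9+19=10 → found

9 moves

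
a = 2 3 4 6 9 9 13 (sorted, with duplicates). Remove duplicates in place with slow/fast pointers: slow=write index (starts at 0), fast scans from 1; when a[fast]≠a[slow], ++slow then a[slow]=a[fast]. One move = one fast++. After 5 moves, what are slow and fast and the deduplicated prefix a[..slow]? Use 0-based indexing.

slow=4, fast=6, prefix=[2, 3, 4, 6, 9]

(s=0,f=1) a[fast]=3≠a[slow]=2 write a[1]=3 → slow++,fast++
(s=1,f=2) a[fast]=4≠a[slow]=3 write a[2]=4 → slow++,fast++
(s=2,f=3) a[fast]=6≠a[slow]=4 write a[3]=6 → slow++,fast++
(s=3,f=4) a[fast]=9≠a[slow]=6 write a[4]=9 → slow++,fast++
(s=4,f=5) a[fast]=9=a[slow] dup → fast++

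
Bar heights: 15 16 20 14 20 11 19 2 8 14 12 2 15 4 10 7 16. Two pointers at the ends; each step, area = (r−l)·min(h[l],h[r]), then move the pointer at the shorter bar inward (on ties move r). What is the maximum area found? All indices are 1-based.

[1,17] min(15,16)*16=240 best=240 * → l++
[2,17] min(16,16)*15=240 best=240 → r--
[2,16] min(16,7)*14=98 best=240 → r--
[2,15] min(16,10)*13=130 best=240 → r--
[2,14] min(16,4)*12=48 best=240 → r--
[2,13] min(16,15)*11=165 best=240 → r--
[2,12] min(16,2)*10=20 best=240 → r--
[2,11] min(16,12)*9=108 best=240 → r--
[2,10] min(16,14)*8=112 best=240 → r--
[2,9] min(16,8)*7=56 best=240 → r--
[2,8] min(16,2)*6=12 best=240 → r--
[2,7] min(16,19)*5=80 best=240 → l++
[3,7] min(20,19)*4=76 best=240 → r--
[3,6] min(20,11)*3=33 best=240 → r--
[3,5] min(20,20)*2=40 best=240 → r--
[3,4] min(20,14)*1=14 best=240 → r--

max area = 240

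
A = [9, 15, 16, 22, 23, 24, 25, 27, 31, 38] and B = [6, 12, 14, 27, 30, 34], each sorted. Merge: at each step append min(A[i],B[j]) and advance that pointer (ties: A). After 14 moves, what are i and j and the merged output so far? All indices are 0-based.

i=9, j=5, merged so far=[6, 9, 12, 14, 15, 16, 22, 23, 24, 25, 27, 27, 30, 31]

i=0 j=0: A[i]=9>B[j]=6 take 6, j++
i=0 j=1: A[i]=9<=B[j]=12 take 9, i++
i=1 j=1: A[i]=15>B[j]=12 take 12, j++
i=1 j=2: A[i]=15>B[j]=14 take 14, j++
i=1 j=3: A[i]=15<=B[j]=27 take 15, i++
i=2 j=3: A[i]=16<=B[j]=27 take 16, i++
i=3 j=3: A[i]=22<=B[j]=27 take 22, i++
i=4 j=3: A[i]=23<=B[j]=27 take 23, i++
i=5 j=3: A[i]=24<=B[j]=27 take 24, i++
i=6 j=3: A[i]=25<=B[j]=27 take 25, i++
i=7 j=3: A[i]=27<=B[j]=27 take 27, i++
i=8 j=3: A[i]=31>B[j]=27 take 27, j++
i=8 j=4: A[i]=31>B[j]=30 take 30, j++
i=8 j=5: A[i]=31<=B[j]=34 take 31, i++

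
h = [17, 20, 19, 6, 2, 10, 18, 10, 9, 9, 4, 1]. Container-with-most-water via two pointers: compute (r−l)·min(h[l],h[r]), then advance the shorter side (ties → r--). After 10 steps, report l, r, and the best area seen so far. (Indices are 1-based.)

l=2, r=3, best area=102

l=1 r=12: min(17,1)*11=11 best=11 *, r--
l=1 r=11: min(17,4)*10=40 best=40 *, r--
l=1 r=10: min(17,9)*9=81 best=81 *, r--
l=1 r=9: min(17,9)*8=72 best=81, r--
l=1 r=8: min(17,10)*7=70 best=81, r--
l=1 r=7: min(17,18)*6=102 best=102 *, l++
l=2 r=7: min(20,18)*5=90 best=102, r--
l=2 r=6: min(20,10)*4=40 best=102, r--
l=2 r=5: min(20,2)*3=6 best=102, r--
l=2 r=4: min(20,6)*2=12 best=102, r--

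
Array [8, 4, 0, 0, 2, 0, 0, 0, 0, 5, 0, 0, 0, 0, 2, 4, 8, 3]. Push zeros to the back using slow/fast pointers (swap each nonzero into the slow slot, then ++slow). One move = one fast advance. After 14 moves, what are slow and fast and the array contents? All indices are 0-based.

(s=0,f=0) a[fast]=8≠0 swap→a[0]=8 → slow++,fast++
(s=1,f=1) a[fast]=4≠0 swap→a[1]=4 → slow++,fast++
(s=2,f=2) a[fast]=0 → fast++
(s=2,f=3) a[fast]=0 → fast++
(s=2,f=4) a[fast]=2≠0 swap→a[2]=2 → slow++,fast++
(s=3,f=5) a[fast]=0 → fast++
(s=3,f=6) a[fast]=0 → fast++
(s=3,f=7) a[fast]=0 → fast++
(s=3,f=8) a[fast]=0 → fast++
(s=3,f=9) a[fast]=5≠0 swap→a[3]=5 → slow++,fast++
(s=4,f=10) a[fast]=0 → fast++
(s=4,f=11) a[fast]=0 → fast++
(s=4,f=12) a[fast]=0 → fast++
(s=4,f=13) a[fast]=0 → fast++

slow=4, fast=14, a=[8, 4, 2, 5, 0, 0, 0, 0, 0, 0, 0, 0, 0, 0, 2, 4, 8, 3]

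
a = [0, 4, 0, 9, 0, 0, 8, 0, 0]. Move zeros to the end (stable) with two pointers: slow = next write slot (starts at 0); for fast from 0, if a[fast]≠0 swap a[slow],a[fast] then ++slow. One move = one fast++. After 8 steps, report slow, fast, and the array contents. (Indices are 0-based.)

slow=3, fast=8, a=[4, 9, 8, 0, 0, 0, 0, 0, 0]

(s=0,f=0) a[fast]=0 → fast++
(s=0,f=1) a[fast]=4≠0 swap→a[0]=4 → slow++,fast++
(s=1,f=2) a[fast]=0 → fast++
(s=1,f=3) a[fast]=9≠0 swap→a[1]=9 → slow++,fast++
(s=2,f=4) a[fast]=0 → fast++
(s=2,f=5) a[fast]=0 → fast++
(s=2,f=6) a[fast]=8≠0 swap→a[2]=8 → slow++,fast++
(s=3,f=7) a[fast]=0 → fast++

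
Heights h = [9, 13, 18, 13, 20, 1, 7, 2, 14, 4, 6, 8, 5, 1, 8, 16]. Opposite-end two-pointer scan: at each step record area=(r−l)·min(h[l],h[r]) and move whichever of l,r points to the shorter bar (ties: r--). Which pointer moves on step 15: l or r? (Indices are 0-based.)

l

l=0 r=15: min(9,16)*15=135 best=135 *, l++
l=1 r=15: min(13,16)*14=182 best=182 *, l++
l=2 r=15: min(18,16)*13=208 best=208 *, r--
l=2 r=14: min(18,8)*12=96 best=208, r--
l=2 r=13: min(18,1)*11=11 best=208, r--
l=2 r=12: min(18,5)*10=50 best=208, r--
l=2 r=11: min(18,8)*9=72 best=208, r--
l=2 r=10: min(18,6)*8=48 best=208, r--
l=2 r=9: min(18,4)*7=28 best=208, r--
l=2 r=8: min(18,14)*6=84 best=208, r--
l=2 r=7: min(18,2)*5=10 best=208, r--
l=2 r=6: min(18,7)*4=28 best=208, r--
l=2 r=5: min(18,1)*3=3 best=208, r--
l=2 r=4: min(18,20)*2=36 best=208, l++
l=3 r=4: min(13,20)*1=13 best=208, l++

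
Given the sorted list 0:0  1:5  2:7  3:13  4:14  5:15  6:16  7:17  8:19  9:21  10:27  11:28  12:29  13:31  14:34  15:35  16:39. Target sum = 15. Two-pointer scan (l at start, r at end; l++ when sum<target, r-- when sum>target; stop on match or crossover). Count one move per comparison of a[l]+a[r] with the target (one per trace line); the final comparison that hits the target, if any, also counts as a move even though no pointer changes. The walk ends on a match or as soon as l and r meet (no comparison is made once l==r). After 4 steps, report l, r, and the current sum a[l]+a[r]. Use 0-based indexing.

l=0 r=16: 0+39=39 >15, r--
l=0 r=15: 0+35=35 >15, r--
l=0 r=14: 0+34=34 >15, r--
l=0 r=13: 0+31=31 >15, r--

l=0, r=12, sum=29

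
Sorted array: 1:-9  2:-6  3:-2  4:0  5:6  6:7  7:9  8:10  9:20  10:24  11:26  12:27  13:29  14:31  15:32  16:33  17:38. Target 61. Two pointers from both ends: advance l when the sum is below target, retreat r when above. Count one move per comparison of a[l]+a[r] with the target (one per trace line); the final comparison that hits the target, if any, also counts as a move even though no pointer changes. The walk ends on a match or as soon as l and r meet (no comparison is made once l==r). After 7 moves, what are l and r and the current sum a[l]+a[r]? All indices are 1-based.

l=8, r=17, sum=48

[1,17] -9+38=29 <61 → l++
[2,17] -6+38=32 <61 → l++
[3,17] -2+38=36 <61 → l++
[4,17] 0+38=38 <61 → l++
[5,17] 6+38=44 <61 → l++
[6,17] 7+38=45 <61 → l++
[7,17] 9+38=47 <61 → l++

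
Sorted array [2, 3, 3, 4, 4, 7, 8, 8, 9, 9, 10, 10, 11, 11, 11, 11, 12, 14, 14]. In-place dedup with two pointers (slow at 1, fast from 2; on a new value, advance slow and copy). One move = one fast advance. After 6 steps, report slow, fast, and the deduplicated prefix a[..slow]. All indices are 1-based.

(s=1,f=2) a[fast]=3≠a[slow]=2 write a[2]=3 → slow++,fast++
(s=2,f=3) a[fast]=3=a[slow] dup → fast++
(s=2,f=4) a[fast]=4≠a[slow]=3 write a[3]=4 → slow++,fast++
(s=3,f=5) a[fast]=4=a[slow] dup → fast++
(s=3,f=6) a[fast]=7≠a[slow]=4 write a[4]=7 → slow++,fast++
(s=4,f=7) a[fast]=8≠a[slow]=7 write a[5]=8 → slow++,fast++

slow=5, fast=8, prefix=[2, 3, 4, 7, 8]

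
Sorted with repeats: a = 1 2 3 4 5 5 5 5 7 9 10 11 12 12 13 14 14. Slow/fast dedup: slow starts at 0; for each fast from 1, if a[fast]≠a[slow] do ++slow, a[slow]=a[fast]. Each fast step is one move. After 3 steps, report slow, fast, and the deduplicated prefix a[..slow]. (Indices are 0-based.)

slow=3, fast=4, prefix=[1, 2, 3, 4]

(s=0,f=1) a[fast]=2≠a[slow]=1 write a[1]=2 → slow++,fast++
(s=1,f=2) a[fast]=3≠a[slow]=2 write a[2]=3 → slow++,fast++
(s=2,f=3) a[fast]=4≠a[slow]=3 write a[3]=4 → slow++,fast++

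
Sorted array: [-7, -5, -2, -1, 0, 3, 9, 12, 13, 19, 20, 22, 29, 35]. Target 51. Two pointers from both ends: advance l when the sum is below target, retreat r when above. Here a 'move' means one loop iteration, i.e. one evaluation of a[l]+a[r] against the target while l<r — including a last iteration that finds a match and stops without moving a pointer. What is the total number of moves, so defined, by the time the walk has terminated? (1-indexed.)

13 moves

[1,14] -7+35=28 <51 → l++
[2,14] -5+35=30 <51 → l++
[3,14] -2+35=33 <51 → l++
[4,14] -1+35=34 <51 → l++
[5,14] 0+35=35 <51 → l++
[6,14] 3+35=38 <51 → l++
[7,14] 9+35=44 <51 → l++
[8,14] 12+35=47 <51 → l++
[9,14] 13+35=48 <51 → l++
[10,14] 19+35=54 >51 → r--
[10,13] 19+29=48 <51 → l++
[11,13] 20+29=49 <51 → l++
[12,13] 22+29=51 → found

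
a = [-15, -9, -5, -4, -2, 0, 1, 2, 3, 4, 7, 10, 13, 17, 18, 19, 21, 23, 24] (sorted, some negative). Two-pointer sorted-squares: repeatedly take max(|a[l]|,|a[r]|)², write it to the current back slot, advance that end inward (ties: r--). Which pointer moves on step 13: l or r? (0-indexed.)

[0,18] |-15|<=|24| out[18]=576 → r--
[0,17] |-15|<=|23| out[17]=529 → r--
[0,16] |-15|<=|21| out[16]=441 → r--
[0,15] |-15|<=|19| out[15]=361 → r--
[0,14] |-15|<=|18| out[14]=324 → r--
[0,13] |-15|<=|17| out[13]=289 → r--
[0,12] |-15|>|13| out[12]=225 → l++
[1,12] |-9|<=|13| out[11]=169 → r--
[1,11] |-9|<=|10| out[10]=100 → r--
[1,10] |-9|>|7| out[9]=81 → l++
[2,10] |-5|<=|7| out[8]=49 → r--
[2,9] |-5|>|4| out[7]=25 → l++
[3,9] |-4|<=|4| out[6]=16 → r--

r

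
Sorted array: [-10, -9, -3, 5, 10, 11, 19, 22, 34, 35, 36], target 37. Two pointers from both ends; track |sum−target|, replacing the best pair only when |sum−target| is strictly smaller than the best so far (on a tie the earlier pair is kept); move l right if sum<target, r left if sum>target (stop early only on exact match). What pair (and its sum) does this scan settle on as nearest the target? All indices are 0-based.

pair (5, 34) with sum 39 (|Δ|=2)

l=0 r=10: -10+36=26 d=11 *, l++
l=1 r=10: -9+36=27 d=10 *, l++
l=2 r=10: -3+36=33 d=4 *, l++
l=3 r=10: 5+36=41 d=4, r--
l=3 r=9: 5+35=40 d=3 *, r--
l=3 r=8: 5+34=39 d=2 *, r--
l=3 r=7: 5+22=27 d=10, l++
l=4 r=7: 10+22=32 d=5, l++
l=5 r=7: 11+22=33 d=4, l++
l=6 r=7: 19+22=41 d=4, r--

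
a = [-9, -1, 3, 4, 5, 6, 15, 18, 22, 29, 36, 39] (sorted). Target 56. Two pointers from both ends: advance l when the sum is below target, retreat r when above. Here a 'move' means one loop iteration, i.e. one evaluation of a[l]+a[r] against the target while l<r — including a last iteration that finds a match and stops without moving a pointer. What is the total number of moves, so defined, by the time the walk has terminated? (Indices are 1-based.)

[1,12] -9+39=30 <56 → l++
[2,12] -1+39=38 <56 → l++
[3,12] 3+39=42 <56 → l++
[4,12] 4+39=43 <56 → l++
[5,12] 5+39=44 <56 → l++
[6,12] 6+39=45 <56 → l++
[7,12] 15+39=54 <56 → l++
[8,12] 18+39=57 >56 → r--
[8,11] 18+36=54 <56 → l++
[9,11] 22+36=58 >56 → r--
[9,10] 22+29=51 <56 → l++

11 moves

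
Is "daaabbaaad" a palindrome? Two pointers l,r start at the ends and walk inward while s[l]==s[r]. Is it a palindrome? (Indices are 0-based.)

palindrome

[0,9] 'd'=='d' → l++,r--
[1,8] 'a'=='a' → l++,r--
[2,7] 'a'=='a' → l++,r--
[3,6] 'a'=='a' → l++,r--
[4,5] 'b'=='b' → l++,r--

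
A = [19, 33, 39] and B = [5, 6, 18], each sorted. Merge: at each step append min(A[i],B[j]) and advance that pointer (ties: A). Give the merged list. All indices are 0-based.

[5, 6, 18, 19, 33, 39]

[i=0,j=0] A[i]=19>B[j]=5 take 5 → j++
[i=0,j=1] A[i]=19>B[j]=6 take 6 → j++
[i=0,j=2] A[i]=19>B[j]=18 take 18 → j++
[i=0,j=3] B done, take A[i]=19 → i++
[i=1,j=3] B done, take A[i]=33 → i++
[i=2,j=3] B done, take A[i]=39 → i++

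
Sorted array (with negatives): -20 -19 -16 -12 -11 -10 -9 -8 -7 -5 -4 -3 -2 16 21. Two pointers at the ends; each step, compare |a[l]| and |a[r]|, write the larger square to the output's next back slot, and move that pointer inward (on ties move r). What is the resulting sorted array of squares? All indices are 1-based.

[4, 9, 16, 25, 49, 64, 81, 100, 121, 144, 256, 256, 361, 400, 441]

[1,15] |-20|<=|21| out[15]=441 → r--
[1,14] |-20|>|16| out[14]=400 → l++
[2,14] |-19|>|16| out[13]=361 → l++
[3,14] |-16|<=|16| out[12]=256 → r--
[3,13] |-16|>|-2| out[11]=256 → l++
[4,13] |-12|>|-2| out[10]=144 → l++
[5,13] |-11|>|-2| out[9]=121 → l++
[6,13] |-10|>|-2| out[8]=100 → l++
[7,13] |-9|>|-2| out[7]=81 → l++
[8,13] |-8|>|-2| out[6]=64 → l++
[9,13] |-7|>|-2| out[5]=49 → l++
[10,13] |-5|>|-2| out[4]=25 → l++
[11,13] |-4|>|-2| out[3]=16 → l++
[12,13] |-3|>|-2| out[2]=9 → l++
[13,13] |-2|<=|-2| out[1]=4 → r--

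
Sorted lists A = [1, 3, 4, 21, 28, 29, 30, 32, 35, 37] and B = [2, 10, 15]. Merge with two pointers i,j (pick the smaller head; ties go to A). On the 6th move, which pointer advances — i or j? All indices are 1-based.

i=1 j=1: A[i]=1<=B[j]=2 take 1, i++
i=2 j=1: A[i]=3>B[j]=2 take 2, j++
i=2 j=2: A[i]=3<=B[j]=10 take 3, i++
i=3 j=2: A[i]=4<=B[j]=10 take 4, i++
i=4 j=2: A[i]=21>B[j]=10 take 10, j++
i=4 j=3: A[i]=21>B[j]=15 take 15, j++

j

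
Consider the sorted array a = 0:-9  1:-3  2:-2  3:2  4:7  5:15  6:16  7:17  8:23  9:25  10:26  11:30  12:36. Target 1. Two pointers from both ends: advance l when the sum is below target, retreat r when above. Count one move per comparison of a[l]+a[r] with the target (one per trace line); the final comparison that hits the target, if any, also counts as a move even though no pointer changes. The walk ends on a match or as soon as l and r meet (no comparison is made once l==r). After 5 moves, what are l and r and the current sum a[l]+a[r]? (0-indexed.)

l=0, r=7, sum=8

[0,12] -9+36=27 >1 → r--
[0,11] -9+30=21 >1 → r--
[0,10] -9+26=17 >1 → r--
[0,9] -9+25=16 >1 → r--
[0,8] -9+23=14 >1 → r--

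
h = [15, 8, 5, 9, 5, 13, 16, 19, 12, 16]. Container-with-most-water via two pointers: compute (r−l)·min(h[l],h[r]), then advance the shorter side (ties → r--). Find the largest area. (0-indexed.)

max area = 135

[0,9] min(15,16)*9=135 best=135 * → l++
[1,9] min(8,16)*8=64 best=135 → l++
[2,9] min(5,16)*7=35 best=135 → l++
[3,9] min(9,16)*6=54 best=135 → l++
[4,9] min(5,16)*5=25 best=135 → l++
[5,9] min(13,16)*4=52 best=135 → l++
[6,9] min(16,16)*3=48 best=135 → r--
[6,8] min(16,12)*2=24 best=135 → r--
[6,7] min(16,19)*1=16 best=135 → l++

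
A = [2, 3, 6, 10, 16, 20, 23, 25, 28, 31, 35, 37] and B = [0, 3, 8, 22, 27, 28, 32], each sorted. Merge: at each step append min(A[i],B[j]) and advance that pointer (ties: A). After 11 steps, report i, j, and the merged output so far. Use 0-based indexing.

i=0 j=0: A[i]=2>B[j]=0 take 0, j++
i=0 j=1: A[i]=2<=B[j]=3 take 2, i++
i=1 j=1: A[i]=3<=B[j]=3 take 3, i++
i=2 j=1: A[i]=6>B[j]=3 take 3, j++
i=2 j=2: A[i]=6<=B[j]=8 take 6, i++
i=3 j=2: A[i]=10>B[j]=8 take 8, j++
i=3 j=3: A[i]=10<=B[j]=22 take 10, i++
i=4 j=3: A[i]=16<=B[j]=22 take 16, i++
i=5 j=3: A[i]=20<=B[j]=22 take 20, i++
i=6 j=3: A[i]=23>B[j]=22 take 22, j++
i=6 j=4: A[i]=23<=B[j]=27 take 23, i++

i=7, j=4, merged so far=[0, 2, 3, 3, 6, 8, 10, 16, 20, 22, 23]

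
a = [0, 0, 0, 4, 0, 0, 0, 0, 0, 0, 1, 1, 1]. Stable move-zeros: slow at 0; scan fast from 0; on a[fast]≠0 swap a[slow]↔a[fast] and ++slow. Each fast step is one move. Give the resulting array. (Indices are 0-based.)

slow=0 fast=0: a[fast]=0, fast++
slow=0 fast=1: a[fast]=0, fast++
slow=0 fast=2: a[fast]=0, fast++
slow=0 fast=3: a[fast]=4≠0 swap→a[0]=4, slow++,fast++
slow=1 fast=4: a[fast]=0, fast++
slow=1 fast=5: a[fast]=0, fast++
slow=1 fast=6: a[fast]=0, fast++
slow=1 fast=7: a[fast]=0, fast++
slow=1 fast=8: a[fast]=0, fast++
slow=1 fast=9: a[fast]=0, fast++
slow=1 fast=10: a[fast]=1≠0 swap→a[1]=1, slow++,fast++
slow=2 fast=11: a[fast]=1≠0 swap→a[2]=1, slow++,fast++
slow=3 fast=12: a[fast]=1≠0 swap→a[3]=1, slow++,fast++

[4, 1, 1, 1, 0, 0, 0, 0, 0, 0, 0, 0, 0]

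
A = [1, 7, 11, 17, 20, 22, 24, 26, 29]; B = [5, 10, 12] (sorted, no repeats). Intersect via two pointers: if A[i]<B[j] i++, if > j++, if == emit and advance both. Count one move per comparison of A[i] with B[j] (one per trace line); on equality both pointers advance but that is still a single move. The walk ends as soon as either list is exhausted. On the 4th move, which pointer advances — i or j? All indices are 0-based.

i=0 j=0: 1<5, i++
i=1 j=0: 7>5, j++
i=1 j=1: 7<10, i++
i=2 j=1: 11>10, j++

j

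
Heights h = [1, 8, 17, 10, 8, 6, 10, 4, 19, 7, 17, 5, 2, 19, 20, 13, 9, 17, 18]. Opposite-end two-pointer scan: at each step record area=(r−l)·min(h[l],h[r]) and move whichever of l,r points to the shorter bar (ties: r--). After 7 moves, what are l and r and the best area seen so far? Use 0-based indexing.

[0,18] min(1,18)*18=18 best=18 * → l++
[1,18] min(8,18)*17=136 best=136 * → l++
[2,18] min(17,18)*16=272 best=272 * → l++
[3,18] min(10,18)*15=150 best=272 → l++
[4,18] min(8,18)*14=112 best=272 → l++
[5,18] min(6,18)*13=78 best=272 → l++
[6,18] min(10,18)*12=120 best=272 → l++

l=7, r=18, best area=272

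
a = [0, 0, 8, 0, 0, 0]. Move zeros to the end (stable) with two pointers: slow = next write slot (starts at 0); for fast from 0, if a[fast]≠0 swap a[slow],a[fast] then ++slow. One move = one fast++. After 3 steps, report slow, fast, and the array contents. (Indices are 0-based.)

(s=0,f=0) a[fast]=0 → fast++
(s=0,f=1) a[fast]=0 → fast++
(s=0,f=2) a[fast]=8≠0 swap→a[0]=8 → slow++,fast++

slow=1, fast=3, a=[8, 0, 0, 0, 0, 0]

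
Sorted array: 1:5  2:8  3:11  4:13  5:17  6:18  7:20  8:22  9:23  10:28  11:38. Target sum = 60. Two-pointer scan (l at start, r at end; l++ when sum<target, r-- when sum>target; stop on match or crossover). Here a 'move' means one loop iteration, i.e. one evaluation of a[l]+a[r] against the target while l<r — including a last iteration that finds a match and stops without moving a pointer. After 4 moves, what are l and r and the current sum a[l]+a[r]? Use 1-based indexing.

l=1 r=11: 5+38=43 <60, l++
l=2 r=11: 8+38=46 <60, l++
l=3 r=11: 11+38=49 <60, l++
l=4 r=11: 13+38=51 <60, l++

l=5, r=11, sum=55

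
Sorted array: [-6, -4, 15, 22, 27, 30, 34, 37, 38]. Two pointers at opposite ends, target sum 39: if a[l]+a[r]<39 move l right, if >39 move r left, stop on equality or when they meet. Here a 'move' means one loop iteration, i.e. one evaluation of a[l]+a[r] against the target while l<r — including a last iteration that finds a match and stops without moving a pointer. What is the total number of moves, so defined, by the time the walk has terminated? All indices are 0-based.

[0,8] -6+38=32 <39 → l++
[1,8] -4+38=34 <39 → l++
[2,8] 15+38=53 >39 → r--
[2,7] 15+37=52 >39 → r--
[2,6] 15+34=49 >39 → r--
[2,5] 15+30=45 >39 → r--
[2,4] 15+27=42 >39 → r--
[2,3] 15+22=37 <39 → l++

8 moves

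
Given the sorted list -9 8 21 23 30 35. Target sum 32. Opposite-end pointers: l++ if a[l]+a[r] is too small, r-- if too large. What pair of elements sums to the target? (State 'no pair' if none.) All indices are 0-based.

no pair

[0,5] -9+35=26 <32 → l++
[1,5] 8+35=43 >32 → r--
[1,4] 8+30=38 >32 → r--
[1,3] 8+23=31 <32 → l++
[2,3] 21+23=44 >32 → r--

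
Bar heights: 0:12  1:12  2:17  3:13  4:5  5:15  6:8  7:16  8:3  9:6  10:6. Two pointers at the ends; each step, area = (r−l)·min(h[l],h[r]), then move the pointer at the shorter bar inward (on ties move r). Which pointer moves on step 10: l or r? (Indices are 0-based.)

r

l=0 r=10: min(12,6)*10=60 best=60 *, r--
l=0 r=9: min(12,6)*9=54 best=60, r--
l=0 r=8: min(12,3)*8=24 best=60, r--
l=0 r=7: min(12,16)*7=84 best=84 *, l++
l=1 r=7: min(12,16)*6=72 best=84, l++
l=2 r=7: min(17,16)*5=80 best=84, r--
l=2 r=6: min(17,8)*4=32 best=84, r--
l=2 r=5: min(17,15)*3=45 best=84, r--
l=2 r=4: min(17,5)*2=10 best=84, r--
l=2 r=3: min(17,13)*1=13 best=84, r--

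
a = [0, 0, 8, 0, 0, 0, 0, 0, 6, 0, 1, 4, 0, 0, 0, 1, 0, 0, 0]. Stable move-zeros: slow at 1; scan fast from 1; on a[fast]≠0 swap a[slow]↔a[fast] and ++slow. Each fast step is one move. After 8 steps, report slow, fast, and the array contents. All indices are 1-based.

slow=2, fast=9, a=[8, 0, 0, 0, 0, 0, 0, 0, 6, 0, 1, 4, 0, 0, 0, 1, 0, 0, 0]

slow=1 fast=1: a[fast]=0, fast++
slow=1 fast=2: a[fast]=0, fast++
slow=1 fast=3: a[fast]=8≠0 swap→a[1]=8, slow++,fast++
slow=2 fast=4: a[fast]=0, fast++
slow=2 fast=5: a[fast]=0, fast++
slow=2 fast=6: a[fast]=0, fast++
slow=2 fast=7: a[fast]=0, fast++
slow=2 fast=8: a[fast]=0, fast++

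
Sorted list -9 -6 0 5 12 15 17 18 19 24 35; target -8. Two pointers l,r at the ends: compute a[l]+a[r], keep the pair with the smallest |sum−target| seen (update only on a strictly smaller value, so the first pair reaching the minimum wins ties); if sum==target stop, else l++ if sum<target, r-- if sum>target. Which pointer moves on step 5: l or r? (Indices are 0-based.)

[0,10] -9+35=26 d=34 * → r--
[0,9] -9+24=15 d=23 * → r--
[0,8] -9+19=10 d=18 * → r--
[0,7] -9+18=9 d=17 * → r--
[0,6] -9+17=8 d=16 * → r--

r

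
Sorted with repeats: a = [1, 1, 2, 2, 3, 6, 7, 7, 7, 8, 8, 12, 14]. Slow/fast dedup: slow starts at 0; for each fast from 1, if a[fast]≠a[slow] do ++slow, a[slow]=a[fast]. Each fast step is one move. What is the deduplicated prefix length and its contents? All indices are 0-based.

length 8; prefix = [1, 2, 3, 6, 7, 8, 12, 14]

slow=0 fast=1: a[fast]=1=a[slow] dup, fast++
slow=0 fast=2: a[fast]=2≠a[slow]=1 write a[1]=2, slow++,fast++
slow=1 fast=3: a[fast]=2=a[slow] dup, fast++
slow=1 fast=4: a[fast]=3≠a[slow]=2 write a[2]=3, slow++,fast++
slow=2 fast=5: a[fast]=6≠a[slow]=3 write a[3]=6, slow++,fast++
slow=3 fast=6: a[fast]=7≠a[slow]=6 write a[4]=7, slow++,fast++
slow=4 fast=7: a[fast]=7=a[slow] dup, fast++
slow=4 fast=8: a[fast]=7=a[slow] dup, fast++
slow=4 fast=9: a[fast]=8≠a[slow]=7 write a[5]=8, slow++,fast++
slow=5 fast=10: a[fast]=8=a[slow] dup, fast++
slow=5 fast=11: a[fast]=12≠a[slow]=8 write a[6]=12, slow++,fast++
slow=6 fast=12: a[fast]=14≠a[slow]=12 write a[7]=14, slow++,fast++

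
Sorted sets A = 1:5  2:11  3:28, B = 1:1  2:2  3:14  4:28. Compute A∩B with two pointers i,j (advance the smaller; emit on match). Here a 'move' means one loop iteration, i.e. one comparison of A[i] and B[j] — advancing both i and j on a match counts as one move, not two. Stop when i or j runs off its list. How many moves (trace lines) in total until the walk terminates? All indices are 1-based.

[i=1,j=1] 5>1 → j++
[i=1,j=2] 5>2 → j++
[i=1,j=3] 5<14 → i++
[i=2,j=3] 11<14 → i++
[i=3,j=3] 28>14 → j++
[i=3,j=4] 28==28 emit → i++,j++

6 moves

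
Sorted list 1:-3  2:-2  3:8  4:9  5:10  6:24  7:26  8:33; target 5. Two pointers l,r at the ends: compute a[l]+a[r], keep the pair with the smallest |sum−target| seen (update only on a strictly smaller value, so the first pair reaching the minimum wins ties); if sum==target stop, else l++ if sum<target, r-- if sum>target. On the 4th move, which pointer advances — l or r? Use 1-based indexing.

l=1 r=8: -3+33=30 d=25 *, r--
l=1 r=7: -3+26=23 d=18 *, r--
l=1 r=6: -3+24=21 d=16 *, r--
l=1 r=5: -3+10=7 d=2 *, r--

r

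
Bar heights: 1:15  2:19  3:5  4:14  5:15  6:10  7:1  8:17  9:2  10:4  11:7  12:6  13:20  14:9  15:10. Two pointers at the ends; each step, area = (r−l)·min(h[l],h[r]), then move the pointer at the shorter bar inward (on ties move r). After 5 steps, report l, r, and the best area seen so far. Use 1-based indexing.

l=4, r=13, best area=209

l=1 r=15: min(15,10)*14=140 best=140 *, r--
l=1 r=14: min(15,9)*13=117 best=140, r--
l=1 r=13: min(15,20)*12=180 best=180 *, l++
l=2 r=13: min(19,20)*11=209 best=209 *, l++
l=3 r=13: min(5,20)*10=50 best=209, l++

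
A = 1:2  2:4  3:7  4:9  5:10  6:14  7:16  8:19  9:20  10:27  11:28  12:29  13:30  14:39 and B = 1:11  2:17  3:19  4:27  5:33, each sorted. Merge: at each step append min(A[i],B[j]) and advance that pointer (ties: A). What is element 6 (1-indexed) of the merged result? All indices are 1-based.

merged[6] = 11

i=1 j=1: A[i]=2<=B[j]=11 take 2, i++
i=2 j=1: A[i]=4<=B[j]=11 take 4, i++
i=3 j=1: A[i]=7<=B[j]=11 take 7, i++
i=4 j=1: A[i]=9<=B[j]=11 take 9, i++
i=5 j=1: A[i]=10<=B[j]=11 take 10, i++
i=6 j=1: A[i]=14>B[j]=11 take 11, j++
i=6 j=2: A[i]=14<=B[j]=17 take 14, i++
i=7 j=2: A[i]=16<=B[j]=17 take 16, i++
i=8 j=2: A[i]=19>B[j]=17 take 17, j++
i=8 j=3: A[i]=19<=B[j]=19 take 19, i++
i=9 j=3: A[i]=20>B[j]=19 take 19, j++
i=9 j=4: A[i]=20<=B[j]=27 take 20, i++
i=10 j=4: A[i]=27<=B[j]=27 take 27, i++
i=11 j=4: A[i]=28>B[j]=27 take 27, j++
i=11 j=5: A[i]=28<=B[j]=33 take 28, i++
i=12 j=5: A[i]=29<=B[j]=33 take 29, i++
i=13 j=5: A[i]=30<=B[j]=33 take 30, i++
i=14 j=5: A[i]=39>B[j]=33 take 33, j++
i=14 j=6: B done, take A[i]=39, i++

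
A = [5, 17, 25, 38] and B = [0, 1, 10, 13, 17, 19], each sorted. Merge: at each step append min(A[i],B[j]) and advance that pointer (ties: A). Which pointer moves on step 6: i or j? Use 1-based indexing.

i

[i=1,j=1] A[i]=5>B[j]=0 take 0 → j++
[i=1,j=2] A[i]=5>B[j]=1 take 1 → j++
[i=1,j=3] A[i]=5<=B[j]=10 take 5 → i++
[i=2,j=3] A[i]=17>B[j]=10 take 10 → j++
[i=2,j=4] A[i]=17>B[j]=13 take 13 → j++
[i=2,j=5] A[i]=17<=B[j]=17 take 17 → i++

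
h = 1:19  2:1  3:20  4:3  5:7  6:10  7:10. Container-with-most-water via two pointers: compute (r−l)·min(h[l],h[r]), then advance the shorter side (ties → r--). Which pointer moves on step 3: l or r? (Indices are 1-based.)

[1,7] min(19,10)*6=60 best=60 * → r--
[1,6] min(19,10)*5=50 best=60 → r--
[1,5] min(19,7)*4=28 best=60 → r--

r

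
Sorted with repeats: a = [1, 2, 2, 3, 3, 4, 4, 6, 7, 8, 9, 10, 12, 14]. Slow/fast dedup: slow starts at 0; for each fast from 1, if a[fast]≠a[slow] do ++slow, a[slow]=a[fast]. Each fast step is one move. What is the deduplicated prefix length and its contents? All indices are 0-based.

slow=0 fast=1: a[fast]=2≠a[slow]=1 write a[1]=2, slow++,fast++
slow=1 fast=2: a[fast]=2=a[slow] dup, fast++
slow=1 fast=3: a[fast]=3≠a[slow]=2 write a[2]=3, slow++,fast++
slow=2 fast=4: a[fast]=3=a[slow] dup, fast++
slow=2 fast=5: a[fast]=4≠a[slow]=3 write a[3]=4, slow++,fast++
slow=3 fast=6: a[fast]=4=a[slow] dup, fast++
slow=3 fast=7: a[fast]=6≠a[slow]=4 write a[4]=6, slow++,fast++
slow=4 fast=8: a[fast]=7≠a[slow]=6 write a[5]=7, slow++,fast++
slow=5 fast=9: a[fast]=8≠a[slow]=7 write a[6]=8, slow++,fast++
slow=6 fast=10: a[fast]=9≠a[slow]=8 write a[7]=9, slow++,fast++
slow=7 fast=11: a[fast]=10≠a[slow]=9 write a[8]=10, slow++,fast++
slow=8 fast=12: a[fast]=12≠a[slow]=10 write a[9]=12, slow++,fast++
slow=9 fast=13: a[fast]=14≠a[slow]=12 write a[10]=14, slow++,fast++

length 11; prefix = [1, 2, 3, 4, 6, 7, 8, 9, 10, 12, 14]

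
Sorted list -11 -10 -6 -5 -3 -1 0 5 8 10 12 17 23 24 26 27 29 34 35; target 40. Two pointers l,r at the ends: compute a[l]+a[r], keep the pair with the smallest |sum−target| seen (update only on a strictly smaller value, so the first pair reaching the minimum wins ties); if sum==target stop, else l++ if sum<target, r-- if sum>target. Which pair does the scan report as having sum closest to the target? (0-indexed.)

l=0 r=18: -11+35=24 d=16 *, l++
l=1 r=18: -10+35=25 d=15 *, l++
l=2 r=18: -6+35=29 d=11 *, l++
l=3 r=18: -5+35=30 d=10 *, l++
l=4 r=18: -3+35=32 d=8 *, l++
l=5 r=18: -1+35=34 d=6 *, l++
l=6 r=18: 0+35=35 d=5 *, l++
l=7 r=18: 5+35=40 d=0 *, stop

pair (5, 35) with sum 40 (|Δ|=0)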